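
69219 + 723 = 69942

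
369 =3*123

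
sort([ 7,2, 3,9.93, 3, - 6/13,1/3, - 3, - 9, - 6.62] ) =[ - 9, - 6.62, - 3, - 6/13, 1/3, 2,3,3,7, 9.93 ]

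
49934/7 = 7133 +3/7 = 7133.43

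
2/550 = 1/275 = 0.00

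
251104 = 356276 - 105172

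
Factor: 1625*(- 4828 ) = -7845500 = - 2^2*5^3*13^1*17^1 * 71^1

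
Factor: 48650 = 2^1 *5^2*7^1* 139^1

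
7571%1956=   1703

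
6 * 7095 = 42570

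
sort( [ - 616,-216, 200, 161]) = [ - 616, - 216,161, 200]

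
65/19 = 3 + 8/19 =3.42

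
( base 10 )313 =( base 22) e5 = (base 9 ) 377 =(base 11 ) 265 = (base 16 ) 139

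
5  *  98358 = 491790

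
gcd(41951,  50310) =13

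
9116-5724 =3392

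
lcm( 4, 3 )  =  12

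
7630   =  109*70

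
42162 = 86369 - 44207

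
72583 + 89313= 161896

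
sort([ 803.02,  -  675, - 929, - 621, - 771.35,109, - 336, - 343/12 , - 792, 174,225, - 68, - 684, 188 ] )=[ - 929, - 792, - 771.35, - 684 , - 675, - 621,-336, - 68, - 343/12,109,174,188,  225,  803.02]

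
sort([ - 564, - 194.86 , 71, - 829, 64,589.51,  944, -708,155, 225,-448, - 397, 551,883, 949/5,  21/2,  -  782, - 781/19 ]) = [ - 829, - 782, -708,-564,-448, - 397, - 194.86, - 781/19, 21/2, 64 , 71,155,949/5, 225, 551, 589.51, 883,944 ]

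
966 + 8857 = 9823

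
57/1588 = 57/1588 =0.04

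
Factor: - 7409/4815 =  - 3^(-2) * 5^( - 1 )*31^1*107^(-1)*239^1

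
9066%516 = 294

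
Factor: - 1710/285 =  - 6  =  - 2^1*3^1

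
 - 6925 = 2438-9363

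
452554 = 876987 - 424433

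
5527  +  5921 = 11448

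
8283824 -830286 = 7453538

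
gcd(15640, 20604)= 68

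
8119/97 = 83 + 68/97=83.70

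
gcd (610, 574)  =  2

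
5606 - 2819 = 2787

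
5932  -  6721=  - 789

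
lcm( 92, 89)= 8188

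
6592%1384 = 1056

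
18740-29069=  - 10329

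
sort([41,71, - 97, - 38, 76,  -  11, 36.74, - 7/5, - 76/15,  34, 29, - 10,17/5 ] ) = [ - 97, - 38, - 11, - 10, - 76/15,  -  7/5,17/5 , 29, 34,  36.74,41, 71, 76]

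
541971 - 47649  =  494322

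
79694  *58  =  4622252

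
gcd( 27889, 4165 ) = 1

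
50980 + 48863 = 99843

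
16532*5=82660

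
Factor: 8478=2^1*3^3*157^1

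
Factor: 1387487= 47^1*53^1*557^1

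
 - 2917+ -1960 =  - 4877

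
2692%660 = 52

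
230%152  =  78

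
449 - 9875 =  - 9426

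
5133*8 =41064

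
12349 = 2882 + 9467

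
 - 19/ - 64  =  19/64 = 0.30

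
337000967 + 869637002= 1206637969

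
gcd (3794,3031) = 7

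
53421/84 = 17807/28 = 635.96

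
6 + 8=14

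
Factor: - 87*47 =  - 4089 = - 3^1*29^1 * 47^1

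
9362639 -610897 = 8751742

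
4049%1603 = 843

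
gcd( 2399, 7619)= 1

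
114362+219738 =334100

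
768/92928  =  1/121  =  0.01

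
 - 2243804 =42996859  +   - 45240663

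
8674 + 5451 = 14125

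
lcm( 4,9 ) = 36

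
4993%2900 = 2093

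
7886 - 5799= 2087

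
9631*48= 462288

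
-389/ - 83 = 389/83 = 4.69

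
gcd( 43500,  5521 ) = 1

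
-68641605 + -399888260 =-468529865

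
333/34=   9 + 27/34 = 9.79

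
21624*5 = 108120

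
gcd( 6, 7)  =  1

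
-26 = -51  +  25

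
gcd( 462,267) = 3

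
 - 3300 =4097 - 7397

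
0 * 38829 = 0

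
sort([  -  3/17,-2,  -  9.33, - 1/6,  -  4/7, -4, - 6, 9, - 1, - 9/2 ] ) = [ - 9.33, - 6,-9/2, - 4,-2, - 1, - 4/7,-3/17,-1/6, 9]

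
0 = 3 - 3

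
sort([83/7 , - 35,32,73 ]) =[ - 35, 83/7, 32, 73]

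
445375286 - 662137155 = - 216761869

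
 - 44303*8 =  - 354424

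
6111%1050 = 861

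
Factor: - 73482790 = -2^1*5^1*7348279^1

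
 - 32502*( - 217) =7052934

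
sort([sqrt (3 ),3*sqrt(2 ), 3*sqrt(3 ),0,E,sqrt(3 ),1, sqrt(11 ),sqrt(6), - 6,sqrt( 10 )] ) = [ - 6, 0,1,sqrt(3 ), sqrt( 3),sqrt(6), E, sqrt(10), sqrt(11),3 *sqrt(2),  3*sqrt(3 )]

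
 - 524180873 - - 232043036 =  - 292137837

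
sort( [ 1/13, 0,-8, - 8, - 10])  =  [ - 10,-8, - 8, 0,1/13 ] 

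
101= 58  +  43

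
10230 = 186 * 55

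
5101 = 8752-3651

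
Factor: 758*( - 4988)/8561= - 2^3*7^( - 1)*29^1*43^1*379^1*1223^(-1 )=-3780904/8561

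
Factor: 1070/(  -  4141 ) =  - 2^1*5^1 *41^( - 1)*101^( - 1)  *107^1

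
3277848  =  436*7518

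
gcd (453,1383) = 3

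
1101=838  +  263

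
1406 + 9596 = 11002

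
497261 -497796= - 535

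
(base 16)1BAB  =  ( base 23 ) D8M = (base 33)6GL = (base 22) EDL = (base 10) 7083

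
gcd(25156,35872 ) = 76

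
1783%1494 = 289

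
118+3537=3655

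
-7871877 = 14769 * ( - 533)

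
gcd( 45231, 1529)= 1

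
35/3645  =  7/729 = 0.01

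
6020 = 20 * 301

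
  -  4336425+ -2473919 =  - 6810344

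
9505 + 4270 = 13775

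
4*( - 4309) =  - 17236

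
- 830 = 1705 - 2535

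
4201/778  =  4201/778 =5.40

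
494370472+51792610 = 546163082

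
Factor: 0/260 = 0^1 = 0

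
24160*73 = 1763680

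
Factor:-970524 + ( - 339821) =-1310345 = -5^1*262069^1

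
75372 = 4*18843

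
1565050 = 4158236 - 2593186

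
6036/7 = 862 + 2/7 = 862.29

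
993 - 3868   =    -  2875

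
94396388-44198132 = 50198256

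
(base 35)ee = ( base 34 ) es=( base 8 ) 770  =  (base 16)1F8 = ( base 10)504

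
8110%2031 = 2017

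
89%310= 89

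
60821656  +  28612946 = 89434602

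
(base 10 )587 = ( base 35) GR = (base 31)IT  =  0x24B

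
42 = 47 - 5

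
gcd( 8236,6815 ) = 29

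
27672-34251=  - 6579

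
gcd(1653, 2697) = 87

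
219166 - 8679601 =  - 8460435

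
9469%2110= 1029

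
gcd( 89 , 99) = 1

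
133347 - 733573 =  - 600226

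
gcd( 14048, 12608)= 32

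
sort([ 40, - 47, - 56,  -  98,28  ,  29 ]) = [-98, - 56,-47,  28, 29,40]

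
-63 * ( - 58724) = 3699612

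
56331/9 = 6259= 6259.00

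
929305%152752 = 12793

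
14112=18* 784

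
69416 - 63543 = 5873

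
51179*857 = 43860403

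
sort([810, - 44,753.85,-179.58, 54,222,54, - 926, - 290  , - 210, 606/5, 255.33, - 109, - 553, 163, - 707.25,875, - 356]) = [- 926, -707.25, - 553, - 356 , -290, - 210, - 179.58,- 109, - 44, 54, 54 , 606/5, 163, 222, 255.33,753.85,  810,875]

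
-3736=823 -4559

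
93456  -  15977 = 77479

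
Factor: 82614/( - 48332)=  -  147/86 = - 2^(-1 ) * 3^1*7^2*43^ ( - 1 )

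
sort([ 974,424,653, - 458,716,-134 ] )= [-458, - 134,424,653,716, 974 ] 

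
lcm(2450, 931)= 46550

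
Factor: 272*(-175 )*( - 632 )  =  30083200 =2^7*5^2 * 7^1*17^1  *  79^1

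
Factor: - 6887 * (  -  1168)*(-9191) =-2^4*7^1*13^1*71^1 * 73^1 * 97^1*101^1 = - 73932551056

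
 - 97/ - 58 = 97/58 = 1.67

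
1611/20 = 80 +11/20 = 80.55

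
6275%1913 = 536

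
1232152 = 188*6554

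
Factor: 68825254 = 2^1*37^1*930071^1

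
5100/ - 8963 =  - 5100/8963 = - 0.57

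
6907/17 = 6907/17 = 406.29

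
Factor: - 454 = -2^1*227^1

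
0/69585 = 0 = 0.00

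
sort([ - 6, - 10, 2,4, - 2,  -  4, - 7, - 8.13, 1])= [-10,-8.13, - 7,-6, - 4 , - 2,1,2,4 ]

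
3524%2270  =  1254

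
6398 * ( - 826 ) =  - 5284748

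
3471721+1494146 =4965867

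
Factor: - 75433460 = - 2^2  *  5^1* 3771673^1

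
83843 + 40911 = 124754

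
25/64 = 25/64 = 0.39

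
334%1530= 334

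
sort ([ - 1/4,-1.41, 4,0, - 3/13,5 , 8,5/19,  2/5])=[  -  1.41,  -  1/4,-3/13, 0,5/19,  2/5 , 4,  5,8]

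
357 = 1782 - 1425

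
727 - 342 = 385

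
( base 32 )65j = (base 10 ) 6323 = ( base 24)anb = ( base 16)18B3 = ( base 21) e72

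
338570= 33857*10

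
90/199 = 90/199=0.45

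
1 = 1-0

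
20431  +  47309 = 67740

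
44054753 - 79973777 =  - 35919024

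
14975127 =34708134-19733007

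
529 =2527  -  1998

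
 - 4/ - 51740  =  1/12935  =  0.00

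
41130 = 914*45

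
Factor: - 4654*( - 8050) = 2^2*5^2*7^1 *13^1*23^1*179^1 = 37464700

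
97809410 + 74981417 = 172790827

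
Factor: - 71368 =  - 2^3*11^1*811^1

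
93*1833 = 170469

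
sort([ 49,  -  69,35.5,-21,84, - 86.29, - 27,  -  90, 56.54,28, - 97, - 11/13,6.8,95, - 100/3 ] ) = [ - 97, - 90 , - 86.29, - 69, - 100/3,-27, - 21, - 11/13 , 6.8,28, 35.5,49, 56.54,84, 95 ]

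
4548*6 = 27288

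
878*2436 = 2138808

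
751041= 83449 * 9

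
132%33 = 0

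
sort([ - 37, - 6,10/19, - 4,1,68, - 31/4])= [ - 37, - 31/4, - 6, - 4,  10/19,1 , 68 ] 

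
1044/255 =348/85 = 4.09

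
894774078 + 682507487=1577281565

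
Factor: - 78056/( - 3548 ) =2^1*11^1  =  22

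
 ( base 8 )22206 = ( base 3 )110211022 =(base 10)9350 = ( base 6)111142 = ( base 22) J70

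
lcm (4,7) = 28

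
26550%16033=10517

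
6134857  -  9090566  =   - 2955709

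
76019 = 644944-568925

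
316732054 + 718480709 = 1035212763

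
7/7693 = 1/1099 = 0.00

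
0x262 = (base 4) 21202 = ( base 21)181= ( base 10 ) 610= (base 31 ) jl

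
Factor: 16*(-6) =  - 2^5*3^1 = - 96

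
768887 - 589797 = 179090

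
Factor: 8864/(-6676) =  - 2216/1669 = - 2^3*277^1 * 1669^(-1)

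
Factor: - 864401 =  - 751^1*1151^1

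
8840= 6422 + 2418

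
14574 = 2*7287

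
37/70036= 37/70036 = 0.00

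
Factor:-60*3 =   -  180 = - 2^2*3^2*5^1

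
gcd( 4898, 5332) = 62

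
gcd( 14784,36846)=6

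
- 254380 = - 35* 7268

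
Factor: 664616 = 2^3 * 83077^1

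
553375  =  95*5825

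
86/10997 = 86/10997 = 0.01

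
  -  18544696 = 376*( - 49321)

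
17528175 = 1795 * 9765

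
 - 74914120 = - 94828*790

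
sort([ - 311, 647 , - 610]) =[ - 610, - 311,  647]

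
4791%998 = 799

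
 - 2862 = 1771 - 4633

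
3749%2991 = 758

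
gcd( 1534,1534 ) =1534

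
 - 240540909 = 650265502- 890806411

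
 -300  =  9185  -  9485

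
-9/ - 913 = 9/913 = 0.01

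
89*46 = 4094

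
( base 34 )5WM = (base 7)26042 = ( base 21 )fd2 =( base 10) 6890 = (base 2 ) 1101011101010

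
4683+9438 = 14121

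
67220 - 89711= - 22491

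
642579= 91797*7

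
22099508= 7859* 2812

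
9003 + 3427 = 12430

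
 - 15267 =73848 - 89115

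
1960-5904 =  - 3944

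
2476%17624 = 2476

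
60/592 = 15/148 = 0.10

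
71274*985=70204890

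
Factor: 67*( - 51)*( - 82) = 2^1*3^1*17^1 * 41^1*67^1 = 280194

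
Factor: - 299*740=-221260 =-  2^2*5^1*13^1*23^1*37^1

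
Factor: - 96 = - 2^5*3^1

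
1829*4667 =8535943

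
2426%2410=16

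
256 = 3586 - 3330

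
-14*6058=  - 84812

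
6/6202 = 3/3101 = 0.00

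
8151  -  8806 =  - 655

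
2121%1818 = 303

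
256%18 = 4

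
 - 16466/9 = -16466/9 = -1829.56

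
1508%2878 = 1508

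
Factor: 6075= 3^5*5^2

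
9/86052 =3/28684 = 0.00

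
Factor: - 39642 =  - 2^1*3^1 * 6607^1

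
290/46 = 6 +7/23 = 6.30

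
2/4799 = 2/4799=0.00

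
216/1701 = 8/63 = 0.13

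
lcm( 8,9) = 72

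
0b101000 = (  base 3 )1111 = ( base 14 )2C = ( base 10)40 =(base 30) 1a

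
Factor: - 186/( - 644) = 2^(  -  1) *3^1*7^ (-1)*23^( - 1) *31^1 = 93/322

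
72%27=18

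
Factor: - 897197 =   -  7^1*67^1*1913^1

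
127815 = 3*42605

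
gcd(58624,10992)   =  3664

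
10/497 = 10/497 =0.02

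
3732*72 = 268704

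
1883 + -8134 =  - 6251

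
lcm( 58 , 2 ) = 58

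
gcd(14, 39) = 1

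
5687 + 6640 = 12327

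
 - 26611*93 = - 2474823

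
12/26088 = 1/2174   =  0.00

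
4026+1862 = 5888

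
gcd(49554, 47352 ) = 6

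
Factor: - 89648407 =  - 89648407^1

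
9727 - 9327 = 400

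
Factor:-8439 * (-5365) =45275235   =  3^1 * 5^1*29^2*37^1 * 97^1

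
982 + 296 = 1278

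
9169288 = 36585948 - 27416660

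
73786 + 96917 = 170703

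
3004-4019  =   - 1015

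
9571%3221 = 3129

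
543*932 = 506076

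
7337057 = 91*80627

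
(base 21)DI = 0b100100011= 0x123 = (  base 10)291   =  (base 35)8B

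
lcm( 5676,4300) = 141900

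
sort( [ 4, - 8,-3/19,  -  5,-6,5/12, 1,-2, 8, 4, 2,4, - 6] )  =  [ - 8,-6,-6, - 5, - 2, - 3/19,5/12,1,2, 4,4,4,8] 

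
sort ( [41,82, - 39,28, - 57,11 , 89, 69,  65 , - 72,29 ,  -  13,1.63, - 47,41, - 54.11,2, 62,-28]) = [ - 72, - 57, - 54.11,- 47, - 39, - 28 , - 13,1.63,  2,11,28,  29,41,41,62,65,69,82, 89] 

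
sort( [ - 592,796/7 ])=[ - 592, 796/7 ]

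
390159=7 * 55737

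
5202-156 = 5046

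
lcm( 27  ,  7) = 189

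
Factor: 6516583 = 6516583^1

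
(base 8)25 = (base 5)41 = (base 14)17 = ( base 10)21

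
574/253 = 574/253=2.27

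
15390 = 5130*3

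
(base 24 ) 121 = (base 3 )212011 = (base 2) 1001110001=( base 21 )18g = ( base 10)625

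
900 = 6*150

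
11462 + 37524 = 48986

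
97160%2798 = 2028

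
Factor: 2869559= 7^1*11^1 * 83^1*449^1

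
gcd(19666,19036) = 2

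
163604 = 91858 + 71746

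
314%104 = 2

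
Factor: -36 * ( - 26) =2^3 * 3^2 * 13^1 = 936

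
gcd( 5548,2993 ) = 73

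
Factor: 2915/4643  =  5^1*11^1* 53^1*4643^( - 1)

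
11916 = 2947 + 8969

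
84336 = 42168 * 2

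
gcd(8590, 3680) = 10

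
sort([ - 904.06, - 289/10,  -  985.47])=[ - 985.47, - 904.06, - 289/10] 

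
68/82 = 34/41  =  0.83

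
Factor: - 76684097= -7^1*10954871^1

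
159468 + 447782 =607250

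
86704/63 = 1376 + 16/63= 1376.25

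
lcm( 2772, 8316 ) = 8316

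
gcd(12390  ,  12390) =12390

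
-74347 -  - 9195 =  - 65152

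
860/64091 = 860/64091 = 0.01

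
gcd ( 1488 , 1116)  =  372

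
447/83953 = 447/83953 = 0.01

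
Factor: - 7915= - 5^1*1583^1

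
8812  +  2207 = 11019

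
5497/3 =1832 + 1/3 = 1832.33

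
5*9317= 46585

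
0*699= 0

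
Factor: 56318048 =2^5*1759939^1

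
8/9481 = 8/9481 = 0.00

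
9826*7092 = 69685992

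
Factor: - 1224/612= -2^1 = -2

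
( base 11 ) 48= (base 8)64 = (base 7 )103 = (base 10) 52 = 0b110100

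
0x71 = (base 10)113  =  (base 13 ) 89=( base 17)6B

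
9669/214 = 9669/214 =45.18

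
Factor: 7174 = 2^1*17^1*211^1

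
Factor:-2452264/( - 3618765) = 2^3*3^ (- 2)*5^(- 1)  *  29^( - 1)*47^(- 1)*59^( - 1 ) * 306533^1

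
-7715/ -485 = 15 + 88/97= 15.91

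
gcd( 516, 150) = 6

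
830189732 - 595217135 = 234972597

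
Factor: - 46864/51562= - 2^3*7^( - 1)*101^1*127^( - 1) = - 808/889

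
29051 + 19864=48915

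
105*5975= 627375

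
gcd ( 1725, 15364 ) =23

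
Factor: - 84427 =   -  7^2*1723^1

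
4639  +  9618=14257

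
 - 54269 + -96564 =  - 150833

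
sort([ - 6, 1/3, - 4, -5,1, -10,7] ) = [-10, - 6, - 5, - 4, 1/3,1,7]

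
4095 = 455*9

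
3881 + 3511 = 7392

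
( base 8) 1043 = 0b1000100011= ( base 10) 547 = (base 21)151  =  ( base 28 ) JF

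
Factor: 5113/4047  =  3^( - 1)*19^ (-1) * 71^(-1 )*5113^1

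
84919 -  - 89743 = 174662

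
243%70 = 33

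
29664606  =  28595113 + 1069493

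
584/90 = 292/45 = 6.49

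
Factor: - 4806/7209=-2/3=   -2^1 * 3^( - 1)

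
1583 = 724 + 859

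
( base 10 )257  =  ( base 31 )89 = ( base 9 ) 315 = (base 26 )9N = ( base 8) 401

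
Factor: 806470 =2^1*5^1*7^1*41^1*281^1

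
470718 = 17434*27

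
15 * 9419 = 141285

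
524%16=12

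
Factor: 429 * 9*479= 3^3*11^1 *13^1*479^1 = 1849419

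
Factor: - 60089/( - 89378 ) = 2^( - 1 )*23^( -1)*29^(  -  1)*67^ ( - 1) * 60089^1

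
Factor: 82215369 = 3^2*37^1*149^1*1657^1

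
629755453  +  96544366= 726299819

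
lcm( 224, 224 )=224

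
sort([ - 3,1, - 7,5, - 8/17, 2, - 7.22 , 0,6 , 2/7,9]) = [ - 7.22, - 7,  -  3, - 8/17,  0, 2/7, 1, 2  ,  5 , 6,9 ] 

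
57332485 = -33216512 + 90548997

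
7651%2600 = 2451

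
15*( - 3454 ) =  -51810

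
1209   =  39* 31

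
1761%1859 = 1761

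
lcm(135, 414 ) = 6210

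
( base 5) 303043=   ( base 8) 23055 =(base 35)7y8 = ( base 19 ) 1817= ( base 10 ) 9773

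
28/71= 28/71 = 0.39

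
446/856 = 223/428= 0.52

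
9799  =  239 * 41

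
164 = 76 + 88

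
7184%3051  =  1082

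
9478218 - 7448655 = 2029563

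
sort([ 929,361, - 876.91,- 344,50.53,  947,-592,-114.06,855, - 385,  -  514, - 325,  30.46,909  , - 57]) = [ - 876.91,-592, - 514, - 385, - 344,-325,-114.06, - 57, 30.46,50.53, 361,855, 909,929,947 ]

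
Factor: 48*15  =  720= 2^4*3^2*5^1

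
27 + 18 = 45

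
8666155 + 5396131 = 14062286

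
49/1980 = 49/1980 = 0.02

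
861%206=37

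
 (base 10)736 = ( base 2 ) 1011100000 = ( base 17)295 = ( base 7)2101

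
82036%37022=7992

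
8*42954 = 343632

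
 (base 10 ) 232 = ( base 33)71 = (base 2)11101000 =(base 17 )DB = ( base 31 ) 7f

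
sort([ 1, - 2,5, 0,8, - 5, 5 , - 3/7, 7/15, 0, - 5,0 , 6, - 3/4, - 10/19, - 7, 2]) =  [ - 7, - 5  , - 5, - 2, - 3/4, - 10/19  , - 3/7,  0,0 , 0,7/15,1,2, 5, 5,6, 8]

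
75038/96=781  +  31/48 = 781.65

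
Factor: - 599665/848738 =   -  2^( - 1 ) * 5^1*173^(  -  1 )*223^ ( - 1 ) * 10903^1 =- 54515/77158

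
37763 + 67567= 105330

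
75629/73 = 75629/73 = 1036.01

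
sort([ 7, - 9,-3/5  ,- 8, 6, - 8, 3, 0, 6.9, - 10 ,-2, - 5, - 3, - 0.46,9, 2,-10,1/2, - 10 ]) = [-10, - 10, - 10, - 9,- 8, - 8 , - 5, - 3, - 2, - 3/5, - 0.46, 0 , 1/2, 2,3, 6,6.9,  7,9 ] 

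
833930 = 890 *937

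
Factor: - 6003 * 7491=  - 3^3 *11^1*23^1*29^1*227^1 =- 44968473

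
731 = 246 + 485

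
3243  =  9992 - 6749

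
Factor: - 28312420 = -2^2 * 5^1*137^1 *10333^1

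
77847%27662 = 22523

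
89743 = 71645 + 18098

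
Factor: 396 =2^2*3^2*11^1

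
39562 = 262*151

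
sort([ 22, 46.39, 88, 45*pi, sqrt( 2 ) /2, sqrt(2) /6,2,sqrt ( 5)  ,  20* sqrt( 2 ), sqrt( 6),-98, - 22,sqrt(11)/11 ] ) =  [-98, - 22,  sqrt( 2 ) /6, sqrt(11)/11,sqrt( 2) /2,2,sqrt( 5 ), sqrt( 6 ),  22 , 20*sqrt( 2 ) , 46.39, 88, 45  *  pi]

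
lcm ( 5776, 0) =0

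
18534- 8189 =10345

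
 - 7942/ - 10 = 3971/5=794.20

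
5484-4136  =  1348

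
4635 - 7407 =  - 2772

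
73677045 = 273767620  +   - 200090575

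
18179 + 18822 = 37001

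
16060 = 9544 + 6516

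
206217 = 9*22913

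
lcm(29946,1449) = 89838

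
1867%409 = 231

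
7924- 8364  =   - 440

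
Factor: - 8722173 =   -  3^1*17^1*171023^1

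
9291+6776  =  16067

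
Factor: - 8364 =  -2^2*3^1 * 17^1*41^1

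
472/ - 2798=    - 1 + 1163/1399 = -0.17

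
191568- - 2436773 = 2628341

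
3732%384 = 276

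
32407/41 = 32407/41 = 790.41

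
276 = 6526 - 6250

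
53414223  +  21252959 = 74667182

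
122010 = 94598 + 27412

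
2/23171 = 2/23171 = 0.00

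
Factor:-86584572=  - 2^2 *3^3*801709^1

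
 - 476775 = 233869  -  710644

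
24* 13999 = 335976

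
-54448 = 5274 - 59722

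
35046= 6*5841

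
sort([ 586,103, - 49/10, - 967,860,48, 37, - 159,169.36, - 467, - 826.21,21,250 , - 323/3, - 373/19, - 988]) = [ - 988,-967, - 826.21, - 467, - 159,-323/3, - 373/19, - 49/10,21,37, 48, 103,169.36,  250, 586, 860 ]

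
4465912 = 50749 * 88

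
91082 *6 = 546492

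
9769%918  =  589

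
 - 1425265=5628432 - 7053697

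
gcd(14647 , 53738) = 97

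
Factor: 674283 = 3^1* 43^1* 5227^1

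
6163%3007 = 149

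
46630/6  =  7771+2/3=7771.67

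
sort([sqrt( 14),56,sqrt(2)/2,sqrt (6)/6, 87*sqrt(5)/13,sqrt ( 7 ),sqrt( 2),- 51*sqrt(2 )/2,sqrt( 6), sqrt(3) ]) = [-51*sqrt( 2)/2,sqrt( 6 ) /6, sqrt( 2)/2,sqrt( 2 ),sqrt( 3),sqrt(6 ), sqrt( 7 ), sqrt( 14) , 87*sqrt( 5 )/13, 56]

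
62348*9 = 561132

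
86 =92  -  6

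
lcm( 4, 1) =4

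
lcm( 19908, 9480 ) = 199080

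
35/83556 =35/83556 = 0.00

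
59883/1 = 59883   =  59883.00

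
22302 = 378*59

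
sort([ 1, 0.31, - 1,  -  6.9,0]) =[ - 6.9,-1, 0,  0.31, 1]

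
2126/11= 193 + 3/11 = 193.27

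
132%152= 132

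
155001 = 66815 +88186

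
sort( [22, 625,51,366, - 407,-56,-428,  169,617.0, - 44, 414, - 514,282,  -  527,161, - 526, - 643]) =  [ - 643, - 527,-526, - 514, - 428, - 407, - 56,-44 , 22,51,161, 169, 282,366,414, 617.0, 625 ]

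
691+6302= 6993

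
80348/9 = 8927 + 5/9 =8927.56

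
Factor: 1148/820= 5^( - 1)*7^1 = 7/5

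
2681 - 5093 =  - 2412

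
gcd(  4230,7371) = 9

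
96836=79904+16932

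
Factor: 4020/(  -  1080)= - 67/18 = -2^( - 1) * 3^(-2)*67^1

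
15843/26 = 609 + 9/26 = 609.35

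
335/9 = 37 +2/9 = 37.22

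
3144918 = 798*3941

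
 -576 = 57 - 633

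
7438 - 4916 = 2522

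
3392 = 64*53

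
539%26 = 19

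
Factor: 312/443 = 2^3*3^1*13^1*443^( - 1) 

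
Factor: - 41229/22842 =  - 509/282 = - 2^(  -  1)*3^(-1)*47^( - 1)*509^1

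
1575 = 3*525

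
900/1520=45/76=0.59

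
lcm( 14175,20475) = 184275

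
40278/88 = 457  +  31/44= 457.70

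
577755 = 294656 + 283099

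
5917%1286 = 773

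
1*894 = 894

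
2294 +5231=7525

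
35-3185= -3150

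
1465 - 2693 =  - 1228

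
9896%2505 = 2381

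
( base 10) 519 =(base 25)KJ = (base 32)G7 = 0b1000000111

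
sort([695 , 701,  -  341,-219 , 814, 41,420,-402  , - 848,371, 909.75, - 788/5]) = [-848, - 402,  -  341,-219, - 788/5,41,  371, 420,  695,701, 814,  909.75]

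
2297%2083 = 214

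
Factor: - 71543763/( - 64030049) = 3^3*131^(  -  1)*488779^(-1 )*2649769^1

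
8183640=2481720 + 5701920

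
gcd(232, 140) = 4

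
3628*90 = 326520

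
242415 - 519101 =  - 276686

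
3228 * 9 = 29052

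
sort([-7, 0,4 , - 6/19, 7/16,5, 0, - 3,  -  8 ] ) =[ - 8, - 7, -3, - 6/19,0, 0,7/16, 4, 5 ]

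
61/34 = 1 + 27/34 = 1.79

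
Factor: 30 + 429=459 = 3^3*17^1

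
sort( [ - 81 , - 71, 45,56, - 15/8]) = [ - 81, - 71, - 15/8,45, 56] 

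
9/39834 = 1/4426 =0.00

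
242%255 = 242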